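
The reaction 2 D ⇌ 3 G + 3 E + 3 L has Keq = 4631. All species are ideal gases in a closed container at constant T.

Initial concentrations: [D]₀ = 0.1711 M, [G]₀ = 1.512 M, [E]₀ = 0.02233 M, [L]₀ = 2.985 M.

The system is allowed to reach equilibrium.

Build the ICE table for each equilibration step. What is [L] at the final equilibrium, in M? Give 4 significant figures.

Q₀ = 0.03497 vs Keq = 4631 ⇒ Q<K, forward
Step 1:
                   D          G          E          L
  I           0.1711      1.512    0.02233      2.985
  C          -0.1479     0.2218     0.2218     0.2218
  E          0.02324      1.734     0.2441      3.207
  solve Keq expr → x = 0.07393; check Q = 4631

[L]_eq = 3.207 M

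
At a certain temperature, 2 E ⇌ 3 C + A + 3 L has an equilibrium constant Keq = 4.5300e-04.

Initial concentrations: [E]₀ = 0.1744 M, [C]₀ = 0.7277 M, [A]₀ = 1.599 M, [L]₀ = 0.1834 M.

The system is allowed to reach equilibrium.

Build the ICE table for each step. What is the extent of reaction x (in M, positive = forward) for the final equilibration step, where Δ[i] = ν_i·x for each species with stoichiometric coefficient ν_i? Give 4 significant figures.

x = -0.04567 M

Q₀ = 0.125 vs Keq = 4.5300e-04 ⇒ Q>K, reverse
Step 1:
                  E         C         A         L
  init       0.1744    0.7277     1.599    0.1834
  Δ         0.09133    -0.137  -0.04567    -0.137
  eq         0.2657    0.5907     1.553    0.0464
  solve Keq expr → x = -0.04567; check Q = 4.5300e-04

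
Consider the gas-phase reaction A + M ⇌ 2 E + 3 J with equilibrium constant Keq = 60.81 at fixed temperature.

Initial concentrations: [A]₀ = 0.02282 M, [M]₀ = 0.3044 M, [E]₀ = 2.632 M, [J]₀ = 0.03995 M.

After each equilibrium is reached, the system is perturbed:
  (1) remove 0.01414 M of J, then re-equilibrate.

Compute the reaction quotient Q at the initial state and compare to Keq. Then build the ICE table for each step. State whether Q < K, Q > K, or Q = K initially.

Q₀ = 0.06359; Q < K (proceeds forward)

Q₀ = 0.06359 vs Keq = 60.81 ⇒ Q<K, forward
Step 1:
                  A         M         E         J
  I         0.02282    0.3044     2.632   0.03995
  C        -0.02231  -0.02231   0.04462   0.06693
  E       5.0992e-04    0.2821     2.677    0.1069
  solve Keq expr → x = 0.02231; check Q = 60.81
Then remove 0.01414 M of J.
Step 2:
                  A         M         E         J
  I       5.0992e-04    0.2821     2.677   0.09274
  C       -1.7094e-04 -1.7094e-04 3.4188e-04 5.1282e-04
  E       3.3898e-04    0.2819     2.677   0.09325
  solve Keq expr → x = 1.7094e-04; check Q = 60.81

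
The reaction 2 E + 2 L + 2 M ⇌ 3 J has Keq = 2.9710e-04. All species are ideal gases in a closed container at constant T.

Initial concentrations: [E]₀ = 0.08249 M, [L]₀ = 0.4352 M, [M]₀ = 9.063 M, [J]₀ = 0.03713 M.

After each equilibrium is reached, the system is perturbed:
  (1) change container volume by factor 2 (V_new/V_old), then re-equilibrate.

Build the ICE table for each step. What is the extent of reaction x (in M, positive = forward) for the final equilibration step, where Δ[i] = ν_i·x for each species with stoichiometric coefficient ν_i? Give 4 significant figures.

Q₀ = 4.8356e-04 vs Keq = 2.9710e-04 ⇒ Q>K, reverse
Step 1:
                  E         L         M         J
  Initial   0.08249    0.4352     9.063   0.03713
  Change   0.003082  0.003082  0.003082 -0.004623
  Equil     0.08557    0.4383     9.066   0.03251
  solve Keq expr → x = -0.001541; check Q = 2.9710e-04
Then change container volume by factor 2 (V_new/V_old).
Step 2:
                  E         L         M         J
  Initial   0.04279    0.2191     4.533   0.01625
  Change   0.004919  0.004919  0.004919 -0.007378
  Equil     0.04771    0.2241     4.538  0.008875
  solve Keq expr → x = -0.002459; check Q = 2.9710e-04

x = -0.002459 M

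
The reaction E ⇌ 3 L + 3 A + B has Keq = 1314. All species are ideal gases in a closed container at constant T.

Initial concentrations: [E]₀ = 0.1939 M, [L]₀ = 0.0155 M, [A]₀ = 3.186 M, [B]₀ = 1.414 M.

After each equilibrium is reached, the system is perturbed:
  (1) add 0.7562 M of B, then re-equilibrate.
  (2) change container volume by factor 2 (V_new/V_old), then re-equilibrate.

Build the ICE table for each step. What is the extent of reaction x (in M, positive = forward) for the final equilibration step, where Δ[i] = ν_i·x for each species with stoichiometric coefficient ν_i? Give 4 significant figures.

x = 0.007545 M

Q₀ = 8.7822e-04 vs Keq = 1314 ⇒ Q<K, forward
Step 1:
                   E          L          A          B
  I           0.1939     0.0155      3.186      1.414
  C          -0.1826     0.5478     0.5478     0.1826
  E           0.0113     0.5633      3.734      1.597
  solve Keq expr → x = 0.1826; check Q = 1314
Then add 0.7562 M of B.
Step 2:
                   E          L          A          B
  I           0.0113     0.5633      3.734      2.353
  C         0.004105   -0.01231   -0.01231  -0.004105
  E          0.01541      0.551      3.721      2.349
  solve Keq expr → x = -0.004105; check Q = 1314
Then change container volume by factor 2 (V_new/V_old).
Step 3:
                   E          L          A          B
  I         0.007704     0.2755      1.861      1.174
  C        -0.007545    0.02264    0.02264   0.007545
  E       1.5921e-04     0.2981      1.883      1.182
  solve Keq expr → x = 0.007545; check Q = 1314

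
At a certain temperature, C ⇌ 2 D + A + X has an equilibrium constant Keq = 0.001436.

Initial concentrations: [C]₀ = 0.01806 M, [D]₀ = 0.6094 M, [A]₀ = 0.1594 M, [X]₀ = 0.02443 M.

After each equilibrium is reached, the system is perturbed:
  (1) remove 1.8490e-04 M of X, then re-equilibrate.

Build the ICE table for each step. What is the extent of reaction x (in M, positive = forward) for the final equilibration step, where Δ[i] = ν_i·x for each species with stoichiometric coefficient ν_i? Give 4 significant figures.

x = 1.7563e-04 M

Q₀ = 0.08008 vs Keq = 0.001436 ⇒ Q>K, reverse
Step 1:
                    C           D           A           X
  init        0.01806      0.6094      0.1594     0.02443
  Δ           0.02306    -0.04613    -0.02306    -0.02306
  eq          0.04112      0.5633      0.1363    0.001365
  solve Keq expr → x = -0.02306; check Q = 0.001436
Then remove 1.8490e-04 M of X.
Step 2:
                    C           D           A           X
  init        0.04112      0.5633      0.1363     0.00118
  Δ       -1.7563e-04  3.5126e-04  1.7563e-04  1.7563e-04
  eq          0.04095      0.5636      0.1365    0.001356
  solve Keq expr → x = 1.7563e-04; check Q = 0.001436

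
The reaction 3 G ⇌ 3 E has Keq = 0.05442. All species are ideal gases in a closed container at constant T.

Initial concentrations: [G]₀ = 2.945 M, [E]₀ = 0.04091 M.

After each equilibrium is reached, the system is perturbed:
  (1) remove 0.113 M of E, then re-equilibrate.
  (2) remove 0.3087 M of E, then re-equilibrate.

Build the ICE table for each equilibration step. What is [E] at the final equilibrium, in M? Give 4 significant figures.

[E]_eq = 0.7047 M

Q₀ = 2.6806e-06 vs Keq = 0.05442 ⇒ Q<K, forward
Step 1:
                   G          E
  I            2.945    0.04091
  C          -0.7797     0.7797
  E            2.165     0.8206
  solve Keq expr → x = 0.2599; check Q = 0.05442
Then remove 0.113 M of E.
Step 2:
                   G          E
  I            2.165     0.7076
  C         -0.08195    0.08195
  E            2.083     0.7895
  solve Keq expr → x = 0.02732; check Q = 0.05442
Then remove 0.3087 M of E.
Step 3:
                   G          E
  I            2.083     0.4808
  C          -0.2239     0.2239
  E             1.86     0.7047
  solve Keq expr → x = 0.07462; check Q = 0.05442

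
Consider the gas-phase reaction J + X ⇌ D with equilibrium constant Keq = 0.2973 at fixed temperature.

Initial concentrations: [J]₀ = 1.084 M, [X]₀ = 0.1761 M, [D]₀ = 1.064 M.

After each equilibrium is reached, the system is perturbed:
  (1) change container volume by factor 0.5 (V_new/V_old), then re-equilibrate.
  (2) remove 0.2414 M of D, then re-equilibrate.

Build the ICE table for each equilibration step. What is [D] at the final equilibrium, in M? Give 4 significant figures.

[D]_eq = 1.055 M

Q₀ = 5.574 vs Keq = 0.2973 ⇒ Q>K, reverse
Step 1:
                    J           X           D
  Initial       1.084      0.1761       1.064
  Change       0.6433      0.6433     -0.6433
  Equil         1.727      0.8194      0.4207
  solve Keq expr → x = -0.6433; check Q = 0.2973
Then change container volume by factor 0.5 (V_new/V_old).
Step 2:
                    J           X           D
  Initial       3.455       1.639      0.8415
  Change      -0.3491     -0.3491      0.3491
  Equil         3.105        1.29       1.191
  solve Keq expr → x = 0.3491; check Q = 0.2973
Then remove 0.2414 M of D.
Step 3:
                    J           X           D
  Initial       3.105        1.29      0.9492
  Change      -0.1061     -0.1061      0.1061
  Equil         2.999       1.183       1.055
  solve Keq expr → x = 0.1061; check Q = 0.2973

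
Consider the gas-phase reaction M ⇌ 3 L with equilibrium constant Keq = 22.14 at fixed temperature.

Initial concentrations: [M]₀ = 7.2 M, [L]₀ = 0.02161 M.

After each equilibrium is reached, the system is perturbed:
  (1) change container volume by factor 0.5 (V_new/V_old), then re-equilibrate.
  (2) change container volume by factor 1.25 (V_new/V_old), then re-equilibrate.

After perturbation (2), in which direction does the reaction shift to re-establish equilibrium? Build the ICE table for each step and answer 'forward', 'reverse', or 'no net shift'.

Q₀ = 1.4016e-06 vs Keq = 22.14 ⇒ Q<K, forward
Step 1:
                   M          L
  Initial        7.2    0.02161
  Change       -1.65       4.95
  Equil         5.55      4.972
  solve Keq expr → x = 1.65; check Q = 22.14
Then change container volume by factor 0.5 (V_new/V_old).
Step 2:
                   M          L
  Initial       11.1      9.943
  Change       1.156     -3.469
  Equil        12.26      6.474
  solve Keq expr → x = -1.156; check Q = 22.14
Then change container volume by factor 1.25 (V_new/V_old).
Step 3:
                   M          L
  Initial      9.805      5.179
  Change     -0.2591     0.7773
  Equil        9.546      5.957
  solve Keq expr → x = 0.2591; check Q = 22.14

Direction: forward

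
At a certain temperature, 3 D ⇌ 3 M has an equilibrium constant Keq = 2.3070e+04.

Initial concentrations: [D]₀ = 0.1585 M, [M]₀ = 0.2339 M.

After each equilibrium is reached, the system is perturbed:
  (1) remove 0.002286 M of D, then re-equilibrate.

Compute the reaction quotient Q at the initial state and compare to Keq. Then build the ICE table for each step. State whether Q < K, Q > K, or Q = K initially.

Q₀ = 3.214 vs Keq = 2.3070e+04 ⇒ Q<K, forward
Step 1:
                    D           M
  Initial      0.1585      0.2339
  Change      -0.1452      0.1452
  Equil       0.01332      0.3791
  solve Keq expr → x = 0.04839; check Q = 2.3070e+04
Then remove 0.002286 M of D.
Step 2:
                    D           M
  Initial     0.01103      0.3791
  Change     0.002208   -0.002208
  Equil       0.01324      0.3769
  solve Keq expr → x = -7.3614e-04; check Q = 2.3070e+04

Q₀ = 3.214; Q < K (proceeds forward)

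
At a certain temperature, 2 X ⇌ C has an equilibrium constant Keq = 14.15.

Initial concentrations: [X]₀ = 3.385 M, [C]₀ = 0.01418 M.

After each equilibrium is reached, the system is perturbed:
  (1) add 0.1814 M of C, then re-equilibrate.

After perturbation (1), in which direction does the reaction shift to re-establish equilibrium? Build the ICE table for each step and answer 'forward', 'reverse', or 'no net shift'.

Q₀ = 0.001238 vs Keq = 14.15 ⇒ Q<K, forward
Step 1:
                  X         C
  I           3.385   0.01418
  C          -3.055     1.527
  E          0.3301     1.542
  solve Keq expr → x = 1.527; check Q = 14.15
Then add 0.1814 M of C.
Step 2:
                  X         C
  I          0.3301     1.723
  C         0.01797 -0.008984
  E           0.348     1.714
  solve Keq expr → x = -0.008984; check Q = 14.15

Direction: reverse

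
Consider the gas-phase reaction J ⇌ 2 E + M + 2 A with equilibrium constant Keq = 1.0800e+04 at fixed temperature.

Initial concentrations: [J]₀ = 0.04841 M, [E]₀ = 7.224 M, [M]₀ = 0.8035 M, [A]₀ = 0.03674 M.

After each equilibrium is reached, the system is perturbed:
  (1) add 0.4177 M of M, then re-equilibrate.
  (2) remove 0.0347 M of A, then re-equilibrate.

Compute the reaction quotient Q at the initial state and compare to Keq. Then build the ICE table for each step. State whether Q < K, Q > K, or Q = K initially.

Q₀ = 1.169; Q < K (proceeds forward)

Q₀ = 1.169 vs Keq = 1.0800e+04 ⇒ Q<K, forward
Step 1:
                   J          E          M          A
  Initial    0.04841      7.224     0.8035    0.03674
  Change    -0.04833    0.09667    0.04833    0.09667
  Equil   7.5233e-05      7.321     0.8518     0.1334
  solve Keq expr → x = 0.04833; check Q = 1.0800e+04
Then add 0.4177 M of M.
Step 2:
                   J          E          M          A
  Initial 7.5233e-05      7.321       1.27     0.1334
  Change  3.6762e-05 -7.3523e-05 -3.6762e-05 -7.3523e-05
  Equil   1.1199e-04      7.321      1.269     0.1333
  solve Keq expr → x = -3.6762e-05; check Q = 1.0800e+04
Then remove 0.0347 M of A.
Step 3:
                   J          E          M          A
  Initial 1.1199e-04      7.321      1.269    0.09864
  Change  -5.0577e-05 1.0115e-04 5.0577e-05 1.0115e-04
  Equil   6.1417e-05      7.321       1.27    0.09874
  solve Keq expr → x = 5.0577e-05; check Q = 1.0800e+04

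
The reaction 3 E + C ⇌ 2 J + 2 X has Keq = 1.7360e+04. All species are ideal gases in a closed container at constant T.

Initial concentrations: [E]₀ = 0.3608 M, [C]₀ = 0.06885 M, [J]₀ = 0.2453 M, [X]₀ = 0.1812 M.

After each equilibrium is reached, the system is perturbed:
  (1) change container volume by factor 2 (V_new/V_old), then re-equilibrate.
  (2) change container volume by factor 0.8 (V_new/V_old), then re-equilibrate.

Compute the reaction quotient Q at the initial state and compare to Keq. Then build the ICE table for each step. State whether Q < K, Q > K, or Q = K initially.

Q₀ = 0.611 vs Keq = 1.7360e+04 ⇒ Q<K, forward
Step 1:
                   E          C          J          X
  init        0.3608    0.06885     0.2453     0.1812
  Δ          -0.2059   -0.06862     0.1372     0.1372
  eq          0.1549 2.2981e-04     0.3825     0.3184
  solve Keq expr → x = 0.06862; check Q = 1.7360e+04
Then change container volume by factor 2 (V_new/V_old).
Step 2:
                   E          C          J          X
  init       0.07747 1.1491e-04     0.1913     0.1592
  Δ                0          0          0          0
  eq         0.07747 1.1491e-04     0.1913     0.1592
  solve Keq expr → x = 0; check Q = 1.7360e+04
Then change container volume by factor 0.8 (V_new/V_old).
Step 3:
                   E          C          J          X
  init       0.09684 1.4363e-04     0.2391      0.199
  Δ                0          0          0          0
  eq         0.09684 1.4363e-04     0.2391      0.199
  solve Keq expr → x = 0; check Q = 1.7360e+04

Q₀ = 0.611; Q < K (proceeds forward)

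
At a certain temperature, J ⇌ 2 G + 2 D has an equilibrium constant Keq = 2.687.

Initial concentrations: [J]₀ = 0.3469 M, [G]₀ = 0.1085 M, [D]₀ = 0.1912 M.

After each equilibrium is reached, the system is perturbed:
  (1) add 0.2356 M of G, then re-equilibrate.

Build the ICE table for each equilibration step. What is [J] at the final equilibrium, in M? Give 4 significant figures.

Q₀ = 0.001241 vs Keq = 2.687 ⇒ Q<K, forward
Step 1:
                  J         G         D
  Initial    0.3469    0.1085    0.1912
  Change    -0.2665    0.5331    0.5331
  Equil     0.08036    0.6416    0.7243
  solve Keq expr → x = 0.2665; check Q = 2.687
Then add 0.2356 M of G.
Step 2:
                  J         G         D
  Initial   0.08036    0.8772    0.7243
  Change    0.02968  -0.05937  -0.05937
  Equil        0.11    0.8178    0.6649
  solve Keq expr → x = -0.02968; check Q = 2.687

[J]_eq = 0.11 M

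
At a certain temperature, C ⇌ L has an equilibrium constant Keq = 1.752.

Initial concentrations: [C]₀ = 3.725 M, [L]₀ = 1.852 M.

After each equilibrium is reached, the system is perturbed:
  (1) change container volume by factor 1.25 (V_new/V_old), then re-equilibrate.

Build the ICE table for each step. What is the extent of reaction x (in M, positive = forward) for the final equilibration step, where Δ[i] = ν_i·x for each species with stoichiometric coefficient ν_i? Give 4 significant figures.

x = 0 M

Q₀ = 0.4972 vs Keq = 1.752 ⇒ Q<K, forward
Step 1:
                  C         L
  I           3.725     1.852
  C          -1.698     1.698
  E           2.027      3.55
  solve Keq expr → x = 1.698; check Q = 1.752
Then change container volume by factor 1.25 (V_new/V_old).
Step 2:
                  C         L
  I           1.621      2.84
  C               0         0
  E           1.621      2.84
  solve Keq expr → x = 0; check Q = 1.752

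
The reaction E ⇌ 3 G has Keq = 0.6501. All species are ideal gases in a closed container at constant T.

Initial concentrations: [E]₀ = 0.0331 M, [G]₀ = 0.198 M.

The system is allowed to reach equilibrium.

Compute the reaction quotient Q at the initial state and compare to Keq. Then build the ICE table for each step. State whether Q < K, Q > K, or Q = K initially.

Q₀ = 0.2345 vs Keq = 0.6501 ⇒ Q<K, forward
Step 1:
                  E         G
  init       0.0331     0.198
  Δ        -0.01279   0.03836
  eq        0.02031    0.2364
  solve Keq expr → x = 0.01279; check Q = 0.6501

Q₀ = 0.2345; Q < K (proceeds forward)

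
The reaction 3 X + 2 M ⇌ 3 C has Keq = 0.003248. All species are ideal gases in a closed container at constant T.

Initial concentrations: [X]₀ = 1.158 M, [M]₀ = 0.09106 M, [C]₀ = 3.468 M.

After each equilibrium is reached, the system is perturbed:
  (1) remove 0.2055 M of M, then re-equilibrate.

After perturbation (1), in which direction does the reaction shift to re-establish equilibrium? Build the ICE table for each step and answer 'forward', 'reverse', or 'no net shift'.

Direction: reverse

Q₀ = 3239 vs Keq = 0.003248 ⇒ Q>K, reverse
Step 1:
                    X           M           C
  Initial       1.158     0.09106       3.468
  Change        2.626       1.751      -2.626
  Equil         3.784       1.842       0.842
  solve Keq expr → x = -0.8753; check Q = 0.003248
Then remove 0.2055 M of M.
Step 2:
                    X           M           C
  Initial       3.784       1.636       0.842
  Change      0.04501        0.03    -0.04501
  Equil         3.829       1.666       0.797
  solve Keq expr → x = -0.015; check Q = 0.003248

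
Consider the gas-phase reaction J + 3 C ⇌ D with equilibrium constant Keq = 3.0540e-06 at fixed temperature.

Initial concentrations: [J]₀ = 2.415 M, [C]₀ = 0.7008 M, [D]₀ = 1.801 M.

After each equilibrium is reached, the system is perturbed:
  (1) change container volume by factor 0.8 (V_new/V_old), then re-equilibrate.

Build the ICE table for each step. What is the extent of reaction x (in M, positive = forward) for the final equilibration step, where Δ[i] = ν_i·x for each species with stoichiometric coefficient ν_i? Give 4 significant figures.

Q₀ = 2.167 vs Keq = 3.0540e-06 ⇒ Q>K, reverse
Step 1:
                   J          C          D
  I            2.415     0.7008      1.801
  C            1.798      5.394     -1.798
  E            4.213      6.095   0.002913
  solve Keq expr → x = -1.798; check Q = 3.0540e-06
Then change container volume by factor 0.8 (V_new/V_old).
Step 2:
                   J          C          D
  I            5.266      7.619   0.003642
  C        -0.003438   -0.01031   0.003438
  E            5.263      7.609   0.007079
  solve Keq expr → x = 0.003438; check Q = 3.0540e-06

x = 0.003438 M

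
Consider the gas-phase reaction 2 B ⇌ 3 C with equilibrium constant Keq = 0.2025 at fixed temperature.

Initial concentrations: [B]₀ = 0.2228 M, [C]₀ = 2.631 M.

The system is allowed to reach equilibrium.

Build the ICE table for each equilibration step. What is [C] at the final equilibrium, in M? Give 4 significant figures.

Q₀ = 366.9 vs Keq = 0.2025 ⇒ Q>K, reverse
Step 1:
                  B         C
  I          0.2228     2.631
  C           1.248    -1.872
  E           1.471    0.7594
  solve Keq expr → x = -0.6239; check Q = 0.2025

[C]_eq = 0.7594 M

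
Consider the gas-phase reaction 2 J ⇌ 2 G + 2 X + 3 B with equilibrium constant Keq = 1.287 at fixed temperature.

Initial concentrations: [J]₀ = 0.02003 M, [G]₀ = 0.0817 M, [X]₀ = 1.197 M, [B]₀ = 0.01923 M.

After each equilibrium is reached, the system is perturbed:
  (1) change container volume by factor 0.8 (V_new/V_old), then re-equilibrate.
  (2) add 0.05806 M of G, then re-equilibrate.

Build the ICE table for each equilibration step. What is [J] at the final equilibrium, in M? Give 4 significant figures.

Q₀ = 1.6952e-04 vs Keq = 1.287 ⇒ Q<K, forward
Step 1:
                    J           G           X           B
  I           0.02003      0.0817       1.197     0.01923
  C          -0.01891     0.01891     0.01891     0.02837
  E           0.00112      0.1006       1.216      0.0476
  solve Keq expr → x = 0.009455; check Q = 1.287
Then change container volume by factor 0.8 (V_new/V_old).
Step 2:
                    J           G           X           B
  I            0.0014      0.1258        1.52     0.05949
  C        9.3995e-04 -9.3995e-04 -9.3995e-04    -0.00141
  E           0.00234      0.1248       1.519     0.05808
  solve Keq expr → x = -4.6997e-04; check Q = 1.287
Then add 0.05806 M of G.
Step 3:
                    J           G           X           B
  I           0.00234      0.1829       1.519     0.05808
  C        9.4448e-04 -9.4448e-04 -9.4448e-04   -0.001417
  E          0.003284      0.1819       1.518     0.05667
  solve Keq expr → x = -4.7224e-04; check Q = 1.287

[J]_eq = 0.003284 M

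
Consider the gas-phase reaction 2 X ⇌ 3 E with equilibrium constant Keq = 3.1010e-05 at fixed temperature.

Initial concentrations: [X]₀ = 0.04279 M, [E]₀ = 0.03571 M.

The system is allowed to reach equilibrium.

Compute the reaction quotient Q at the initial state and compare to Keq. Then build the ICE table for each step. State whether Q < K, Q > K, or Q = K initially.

Q₀ = 0.02487; Q > K (proceeds reverse)

Q₀ = 0.02487 vs Keq = 3.1010e-05 ⇒ Q>K, reverse
Step 1:
                  X         E
  init      0.04279   0.03571
  Δ         0.02048  -0.03072
  eq        0.06327  0.004989
  solve Keq expr → x = -0.01024; check Q = 3.1010e-05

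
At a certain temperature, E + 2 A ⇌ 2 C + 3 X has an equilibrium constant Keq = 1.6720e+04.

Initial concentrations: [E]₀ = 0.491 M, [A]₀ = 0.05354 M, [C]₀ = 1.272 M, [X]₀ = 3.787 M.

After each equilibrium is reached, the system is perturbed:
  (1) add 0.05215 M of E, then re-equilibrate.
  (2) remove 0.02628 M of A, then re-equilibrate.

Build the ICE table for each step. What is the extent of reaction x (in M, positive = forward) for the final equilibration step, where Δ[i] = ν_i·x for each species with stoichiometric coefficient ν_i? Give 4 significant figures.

x = -0.01126 M

Q₀ = 6.2434e+04 vs Keq = 1.6720e+04 ⇒ Q>K, reverse
Step 1:
                    E           A           C           X
  Initial       0.491     0.05354       1.272       3.787
  Change        0.021       0.042      -0.042    -0.06299
  Equil         0.512     0.09554        1.23       3.724
  solve Keq expr → x = -0.021; check Q = 1.6720e+04
Then add 0.05215 M of E.
Step 2:
                    E           A           C           X
  Initial      0.5641     0.09554        1.23       3.724
  Change    -0.001933   -0.003866    0.003866    0.005799
  Equil        0.5622     0.09167       1.234        3.73
  solve Keq expr → x = 0.001933; check Q = 1.6720e+04
Then remove 0.02628 M of A.
Step 3:
                    E           A           C           X
  Initial      0.5622     0.06539       1.234        3.73
  Change      0.01126     0.02251    -0.02251    -0.03377
  Equil        0.5735      0.0879       1.211       3.696
  solve Keq expr → x = -0.01126; check Q = 1.6720e+04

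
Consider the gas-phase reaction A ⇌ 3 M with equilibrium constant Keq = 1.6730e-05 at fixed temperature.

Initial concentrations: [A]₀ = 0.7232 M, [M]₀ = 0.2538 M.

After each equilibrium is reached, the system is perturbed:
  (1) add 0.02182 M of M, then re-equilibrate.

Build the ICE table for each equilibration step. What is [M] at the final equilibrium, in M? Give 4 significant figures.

[M]_eq = 0.02381 M

Q₀ = 0.02261 vs Keq = 1.6730e-05 ⇒ Q>K, reverse
Step 1:
                   A          M
  init        0.7232     0.2538
  Δ          0.07669    -0.2301
  eq          0.7999    0.02374
  solve Keq expr → x = -0.07669; check Q = 1.6730e-05
Then add 0.02182 M of M.
Step 2:
                   A          M
  init        0.7999    0.04556
  Δ         0.007249   -0.02175
  eq          0.8071    0.02381
  solve Keq expr → x = -0.007249; check Q = 1.6730e-05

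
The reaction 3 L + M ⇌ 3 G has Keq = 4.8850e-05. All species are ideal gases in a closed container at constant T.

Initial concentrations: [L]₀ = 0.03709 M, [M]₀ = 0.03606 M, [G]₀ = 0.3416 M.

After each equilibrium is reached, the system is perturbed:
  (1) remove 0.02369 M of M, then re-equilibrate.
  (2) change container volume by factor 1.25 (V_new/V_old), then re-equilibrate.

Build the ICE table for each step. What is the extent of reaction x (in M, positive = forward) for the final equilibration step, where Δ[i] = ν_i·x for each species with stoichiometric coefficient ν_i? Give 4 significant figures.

x = -1.2673e-04 M

Q₀ = 2.1665e+04 vs Keq = 4.8850e-05 ⇒ Q>K, reverse
Step 1:
                    L           M           G
  Initial     0.03709     0.03606      0.3416
  Change       0.3344      0.1115     -0.3344
  Equil        0.3715      0.1475    0.007176
  solve Keq expr → x = -0.1115; check Q = 4.8850e-05
Then remove 0.02369 M of M.
Step 2:
                    L           M           G
  Initial      0.3715      0.1238    0.007176
  Change   3.9707e-04  1.3236e-04 -3.9707e-04
  Equil        0.3719       0.124    0.006779
  solve Keq expr → x = -1.3236e-04; check Q = 4.8850e-05
Then change container volume by factor 1.25 (V_new/V_old).
Step 3:
                    L           M           G
  Initial      0.2975     0.09918    0.005423
  Change   3.8018e-04  1.2673e-04 -3.8018e-04
  Equil        0.2979     0.09931    0.005043
  solve Keq expr → x = -1.2673e-04; check Q = 4.8850e-05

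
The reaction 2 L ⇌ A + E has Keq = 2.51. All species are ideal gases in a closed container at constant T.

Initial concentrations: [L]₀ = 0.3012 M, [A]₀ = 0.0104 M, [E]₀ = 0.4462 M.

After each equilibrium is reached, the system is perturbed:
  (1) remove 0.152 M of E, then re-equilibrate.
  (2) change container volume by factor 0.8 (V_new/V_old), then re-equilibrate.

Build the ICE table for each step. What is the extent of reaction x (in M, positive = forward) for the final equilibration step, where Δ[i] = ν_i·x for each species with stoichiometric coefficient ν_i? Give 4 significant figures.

x = 0 M

Q₀ = 0.05115 vs Keq = 2.51 ⇒ Q<K, forward
Step 1:
                  L         A         E
  I          0.3012    0.0104    0.4462
  C         -0.1624   0.08122   0.08122
  E          0.1388   0.09162    0.5274
  solve Keq expr → x = 0.08122; check Q = 2.51
Then remove 0.152 M of E.
Step 2:
                  L         A         E
  I          0.1388   0.09162    0.3754
  C        -0.01556  0.007781  0.007781
  E          0.1232    0.0994    0.3832
  solve Keq expr → x = 0.007781; check Q = 2.51
Then change container volume by factor 0.8 (V_new/V_old).
Step 3:
                  L         A         E
  I           0.154    0.1243     0.479
  C               0         0         0
  E           0.154    0.1243     0.479
  solve Keq expr → x = 0; check Q = 2.51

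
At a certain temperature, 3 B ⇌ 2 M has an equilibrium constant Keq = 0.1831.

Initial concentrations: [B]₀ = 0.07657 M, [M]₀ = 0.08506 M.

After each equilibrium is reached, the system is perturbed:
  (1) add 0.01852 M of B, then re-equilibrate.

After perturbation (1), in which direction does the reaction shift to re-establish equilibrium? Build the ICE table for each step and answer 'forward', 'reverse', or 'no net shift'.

Direction: forward

Q₀ = 16.12 vs Keq = 0.1831 ⇒ Q>K, reverse
Step 1:
                  B         M
  I         0.07657   0.08506
  C         0.08565   -0.0571
  E          0.1622   0.02796
  solve Keq expr → x = -0.02855; check Q = 0.1831
Then add 0.01852 M of B.
Step 2:
                  B         M
  I          0.1807   0.02796
  C        -0.00525    0.0035
  E          0.1755   0.03146
  solve Keq expr → x = 0.00175; check Q = 0.1831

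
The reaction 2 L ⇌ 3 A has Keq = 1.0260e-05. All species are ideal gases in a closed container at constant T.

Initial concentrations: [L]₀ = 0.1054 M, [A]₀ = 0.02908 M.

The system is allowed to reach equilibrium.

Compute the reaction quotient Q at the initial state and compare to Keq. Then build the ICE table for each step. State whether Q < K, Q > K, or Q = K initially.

Q₀ = 0.002214 vs Keq = 1.0260e-05 ⇒ Q>K, reverse
Step 1:
                   L          A
  Initial     0.1054    0.02908
  Change     0.01584   -0.02376
  Equil       0.1212   0.005323
  solve Keq expr → x = -0.007919; check Q = 1.0260e-05

Q₀ = 0.002214; Q > K (proceeds reverse)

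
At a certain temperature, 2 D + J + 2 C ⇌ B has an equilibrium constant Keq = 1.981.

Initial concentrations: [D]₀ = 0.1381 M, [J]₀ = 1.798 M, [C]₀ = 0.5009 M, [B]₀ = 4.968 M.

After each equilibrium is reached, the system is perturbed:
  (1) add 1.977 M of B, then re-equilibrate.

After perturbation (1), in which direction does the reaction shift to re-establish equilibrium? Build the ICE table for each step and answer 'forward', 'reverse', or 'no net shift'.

Q₀ = 577.4 vs Keq = 1.981 ⇒ Q>K, reverse
Step 1:
                  D         J         C         B
  init       0.1381     1.798    0.5009     4.968
  Δ          0.7158    0.3579    0.7158   -0.3579
  eq         0.8539     2.156     1.217      4.61
  solve Keq expr → x = -0.3579; check Q = 1.981
Then add 1.977 M of B.
Step 2:
                  D         J         C         B
  init       0.8539     2.156     1.217     6.587
  Δ         0.08652   0.04326   0.08652  -0.04326
  eq         0.9404     2.199     1.303     6.544
  solve Keq expr → x = -0.04326; check Q = 1.981

Direction: reverse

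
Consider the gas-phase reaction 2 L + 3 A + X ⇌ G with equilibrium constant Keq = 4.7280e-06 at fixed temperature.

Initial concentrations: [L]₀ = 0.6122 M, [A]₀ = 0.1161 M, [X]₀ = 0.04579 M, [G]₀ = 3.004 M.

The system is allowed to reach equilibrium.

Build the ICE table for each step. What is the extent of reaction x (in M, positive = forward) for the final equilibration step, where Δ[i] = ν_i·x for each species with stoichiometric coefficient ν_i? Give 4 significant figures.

x = -2.728 M

Q₀ = 1.1185e+05 vs Keq = 4.7280e-06 ⇒ Q>K, reverse
Step 1:
                   L          A          X          G
  init        0.6122     0.1161    0.04579      3.004
  Δ            5.456      8.184      2.728     -2.728
  eq           6.068        8.3      2.774     0.2761
  solve Keq expr → x = -2.728; check Q = 4.7280e-06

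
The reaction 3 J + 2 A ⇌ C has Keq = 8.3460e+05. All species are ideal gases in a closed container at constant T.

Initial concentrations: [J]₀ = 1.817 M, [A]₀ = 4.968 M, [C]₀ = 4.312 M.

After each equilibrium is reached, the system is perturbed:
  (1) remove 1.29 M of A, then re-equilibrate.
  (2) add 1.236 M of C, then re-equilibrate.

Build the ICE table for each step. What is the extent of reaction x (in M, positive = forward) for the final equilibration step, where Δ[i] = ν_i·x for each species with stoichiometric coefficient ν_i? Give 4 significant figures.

Q₀ = 0.02912 vs Keq = 8.3460e+05 ⇒ Q<K, forward
Step 1:
                  J         A         C
  Initial     1.817     4.968     4.312
  Change      -1.81    -1.206    0.6032
  Equil    0.007466     3.762     4.915
  solve Keq expr → x = 0.6032; check Q = 8.3460e+05
Then remove 1.29 M of A.
Step 2:
                  J         A         C
  Initial  0.007466     2.472     4.915
  Change   0.002408  0.001605 -8.0252e-04
  Equil    0.009874     2.473     4.914
  solve Keq expr → x = -8.0252e-04; check Q = 8.3460e+05
Then add 1.236 M of C.
Step 3:
                  J         A         C
  Initial  0.009874     2.473      6.15
  Change  7.6509e-04 5.1006e-04 -2.5503e-04
  Equil     0.01064     2.474      6.15
  solve Keq expr → x = -2.5503e-04; check Q = 8.3460e+05

x = -2.5503e-04 M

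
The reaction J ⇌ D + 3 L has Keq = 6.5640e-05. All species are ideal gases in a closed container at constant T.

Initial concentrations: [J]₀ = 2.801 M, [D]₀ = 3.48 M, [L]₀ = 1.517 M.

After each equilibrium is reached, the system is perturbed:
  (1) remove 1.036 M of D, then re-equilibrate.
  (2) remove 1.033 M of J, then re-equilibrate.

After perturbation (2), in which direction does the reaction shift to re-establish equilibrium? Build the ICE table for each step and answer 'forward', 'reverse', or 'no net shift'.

Direction: reverse

Q₀ = 4.337 vs Keq = 6.5640e-05 ⇒ Q>K, reverse
Step 1:
                   J          D          L
  init         2.801       3.48      1.517
  Δ           0.4918    -0.4918     -1.475
  eq           3.293      2.988    0.04167
  solve Keq expr → x = -0.4918; check Q = 6.5640e-05
Then remove 1.036 M of D.
Step 2:
                   J          D          L
  init         3.293      1.952    0.04167
  Δ        -0.002108   0.002108   0.006325
  eq           3.291      1.954    0.04799
  solve Keq expr → x = 0.002108; check Q = 6.5640e-05
Then remove 1.033 M of J.
Step 3:
                   J          D          L
  init         2.258      1.954    0.04799
  Δ         0.001879  -0.001879  -0.005638
  eq            2.26      1.952    0.04235
  solve Keq expr → x = -0.001879; check Q = 6.5640e-05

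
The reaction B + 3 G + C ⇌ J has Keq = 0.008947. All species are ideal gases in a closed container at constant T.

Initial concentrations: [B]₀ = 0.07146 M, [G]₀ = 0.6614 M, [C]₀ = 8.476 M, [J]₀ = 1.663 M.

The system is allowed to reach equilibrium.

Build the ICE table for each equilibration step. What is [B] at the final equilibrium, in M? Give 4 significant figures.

[B]_eq = 0.7156 M

Q₀ = 9.49 vs Keq = 0.008947 ⇒ Q>K, reverse
Step 1:
                  B         G         C         J
  I         0.07146    0.6614     8.476     1.663
  C          0.6441     1.932    0.6441   -0.6441
  E          0.7156     2.594      9.12     1.019
  solve Keq expr → x = -0.6441; check Q = 0.008947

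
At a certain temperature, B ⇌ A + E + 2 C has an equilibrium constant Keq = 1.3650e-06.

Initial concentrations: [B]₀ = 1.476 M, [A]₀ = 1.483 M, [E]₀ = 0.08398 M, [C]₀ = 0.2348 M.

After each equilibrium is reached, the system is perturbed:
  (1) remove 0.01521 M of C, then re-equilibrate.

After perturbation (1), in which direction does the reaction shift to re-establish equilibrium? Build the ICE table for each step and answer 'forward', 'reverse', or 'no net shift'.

Direction: forward

Q₀ = 0.004652 vs Keq = 1.3650e-06 ⇒ Q>K, reverse
Step 1:
                   B          A          E          C
  init         1.476      1.483    0.08398     0.2348
  Δ          0.08365   -0.08365   -0.08365    -0.1673
  eq            1.56      1.399 3.3383e-04    0.06751
  solve Keq expr → x = -0.08365; check Q = 1.3650e-06
Then remove 0.01521 M of C.
Step 2:
                   B          A          E          C
  init          1.56      1.399 3.3383e-04     0.0523
  Δ       -2.1329e-04 2.1329e-04 2.1329e-04 4.2659e-04
  eq           1.559        1.4 5.4712e-04    0.05272
  solve Keq expr → x = 2.1329e-04; check Q = 1.3650e-06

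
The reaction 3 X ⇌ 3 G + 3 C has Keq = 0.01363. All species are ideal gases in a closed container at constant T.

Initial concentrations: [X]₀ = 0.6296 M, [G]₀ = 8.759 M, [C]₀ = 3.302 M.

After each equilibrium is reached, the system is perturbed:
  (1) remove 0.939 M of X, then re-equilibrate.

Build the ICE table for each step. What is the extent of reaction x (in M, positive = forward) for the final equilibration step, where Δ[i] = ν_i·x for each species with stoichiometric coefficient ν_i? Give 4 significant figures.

x = -0.0125 M

Q₀ = 9.6939e+04 vs Keq = 0.01363 ⇒ Q>K, reverse
Step 1:
                  X         G         C
  init       0.6296     8.759     3.302
  Δ           3.142    -3.142    -3.142
  eq          3.771     5.617    0.1604
  solve Keq expr → x = -1.047; check Q = 0.01363
Then remove 0.939 M of X.
Step 2:
                  X         G         C
  init        2.832     5.617    0.1604
  Δ         0.03751  -0.03751  -0.03751
  eq           2.87      5.58    0.1229
  solve Keq expr → x = -0.0125; check Q = 0.01363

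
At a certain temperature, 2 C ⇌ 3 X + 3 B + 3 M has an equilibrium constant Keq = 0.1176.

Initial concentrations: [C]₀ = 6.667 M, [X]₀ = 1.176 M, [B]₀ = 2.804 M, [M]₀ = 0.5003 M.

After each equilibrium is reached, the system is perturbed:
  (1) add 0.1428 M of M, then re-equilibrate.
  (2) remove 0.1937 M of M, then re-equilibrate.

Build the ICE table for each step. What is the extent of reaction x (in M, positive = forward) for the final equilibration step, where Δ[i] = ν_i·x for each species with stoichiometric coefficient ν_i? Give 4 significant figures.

Q₀ = 0.101 vs Keq = 0.1176 ⇒ Q<K, forward
Step 1:
                    C           X           B           M
  Initial       6.667       1.176       2.804      0.5003
  Change     -0.01044     0.01566     0.01566     0.01566
  Equil         6.657       1.192        2.82       0.516
  solve Keq expr → x = 0.005221; check Q = 0.1176
Then add 0.1428 M of M.
Step 2:
                    C           X           B           M
  Initial       6.657       1.192        2.82      0.6588
  Change      0.05578    -0.08367    -0.08367    -0.08367
  Equil         6.712       1.108       2.736      0.5751
  solve Keq expr → x = -0.02789; check Q = 0.1176
Then remove 0.1937 M of M.
Step 3:
                    C           X           B           M
  Initial       6.712       1.108       2.736      0.3814
  Change     -0.07658      0.1149      0.1149      0.1149
  Equil         6.636       1.223       2.851      0.4963
  solve Keq expr → x = 0.03829; check Q = 0.1176

x = 0.03829 M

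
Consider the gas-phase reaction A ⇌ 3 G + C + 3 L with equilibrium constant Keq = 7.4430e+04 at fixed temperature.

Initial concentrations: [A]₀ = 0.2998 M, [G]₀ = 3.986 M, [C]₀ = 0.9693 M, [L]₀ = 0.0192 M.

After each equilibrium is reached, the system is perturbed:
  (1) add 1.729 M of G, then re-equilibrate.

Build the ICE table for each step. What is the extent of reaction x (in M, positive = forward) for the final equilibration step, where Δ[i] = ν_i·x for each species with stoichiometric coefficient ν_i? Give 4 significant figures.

Q₀ = 0.001449 vs Keq = 7.4430e+04 ⇒ Q<K, forward
Step 1:
                    A           G           C           L
  init         0.2998       3.986      0.9693      0.0192
  Δ           -0.2983      0.8949      0.2983      0.8949
  eq         0.001512       4.881       1.268      0.9141
  solve Keq expr → x = 0.2983; check Q = 7.4430e+04
Then add 1.729 M of G.
Step 2:
                    A           G           C           L
  init       0.001512        6.61       1.268      0.9141
  Δ          0.002148   -0.006444   -0.002148   -0.006444
  eq          0.00366       6.603       1.265      0.9076
  solve Keq expr → x = -0.002148; check Q = 7.4430e+04

x = -0.002148 M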